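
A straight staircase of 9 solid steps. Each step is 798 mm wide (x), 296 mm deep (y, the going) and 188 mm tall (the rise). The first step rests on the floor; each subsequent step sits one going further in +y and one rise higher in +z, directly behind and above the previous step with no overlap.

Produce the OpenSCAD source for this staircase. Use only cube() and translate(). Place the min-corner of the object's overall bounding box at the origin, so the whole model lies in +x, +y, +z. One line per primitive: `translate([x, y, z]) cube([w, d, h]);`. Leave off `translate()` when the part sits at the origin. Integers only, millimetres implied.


cube([798, 296, 188]);
translate([0, 296, 188]) cube([798, 296, 188]);
translate([0, 592, 376]) cube([798, 296, 188]);
translate([0, 888, 564]) cube([798, 296, 188]);
translate([0, 1184, 752]) cube([798, 296, 188]);
translate([0, 1480, 940]) cube([798, 296, 188]);
translate([0, 1776, 1128]) cube([798, 296, 188]);
translate([0, 2072, 1316]) cube([798, 296, 188]);
translate([0, 2368, 1504]) cube([798, 296, 188]);


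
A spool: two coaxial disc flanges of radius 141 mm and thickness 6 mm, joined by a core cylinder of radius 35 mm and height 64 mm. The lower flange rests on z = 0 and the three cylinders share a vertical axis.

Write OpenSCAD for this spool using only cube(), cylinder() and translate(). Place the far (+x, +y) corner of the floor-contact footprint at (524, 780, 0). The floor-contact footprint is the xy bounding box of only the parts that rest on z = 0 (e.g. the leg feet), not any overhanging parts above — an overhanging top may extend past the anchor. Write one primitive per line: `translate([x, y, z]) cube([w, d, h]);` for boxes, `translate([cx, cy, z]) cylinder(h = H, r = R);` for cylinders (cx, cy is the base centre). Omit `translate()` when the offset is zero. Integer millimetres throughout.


translate([383, 639, 0]) cylinder(h = 6, r = 141);
translate([383, 639, 6]) cylinder(h = 64, r = 35);
translate([383, 639, 70]) cylinder(h = 6, r = 141);


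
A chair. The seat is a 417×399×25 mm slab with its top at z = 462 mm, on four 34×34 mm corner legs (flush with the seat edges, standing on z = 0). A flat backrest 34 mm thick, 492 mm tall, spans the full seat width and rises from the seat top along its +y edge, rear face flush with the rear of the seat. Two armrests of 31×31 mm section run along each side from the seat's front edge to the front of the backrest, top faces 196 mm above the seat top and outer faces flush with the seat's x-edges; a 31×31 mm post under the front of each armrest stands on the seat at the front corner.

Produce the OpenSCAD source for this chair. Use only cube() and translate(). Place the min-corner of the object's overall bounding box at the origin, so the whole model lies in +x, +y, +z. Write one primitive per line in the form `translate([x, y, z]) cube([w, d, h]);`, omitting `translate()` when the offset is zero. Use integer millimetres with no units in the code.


// leg_h = 462 - 25 = 437
// arm post h = 196 - 31 = 165
translate([0, 0, 437]) cube([417, 399, 25]);
cube([34, 34, 437]);
translate([383, 0, 0]) cube([34, 34, 437]);
translate([0, 365, 0]) cube([34, 34, 437]);
translate([383, 365, 0]) cube([34, 34, 437]);
translate([0, 365, 462]) cube([417, 34, 492]);
translate([0, 0, 627]) cube([31, 365, 31]);
translate([386, 0, 627]) cube([31, 365, 31]);
translate([0, 0, 462]) cube([31, 31, 165]);
translate([386, 0, 462]) cube([31, 31, 165]);


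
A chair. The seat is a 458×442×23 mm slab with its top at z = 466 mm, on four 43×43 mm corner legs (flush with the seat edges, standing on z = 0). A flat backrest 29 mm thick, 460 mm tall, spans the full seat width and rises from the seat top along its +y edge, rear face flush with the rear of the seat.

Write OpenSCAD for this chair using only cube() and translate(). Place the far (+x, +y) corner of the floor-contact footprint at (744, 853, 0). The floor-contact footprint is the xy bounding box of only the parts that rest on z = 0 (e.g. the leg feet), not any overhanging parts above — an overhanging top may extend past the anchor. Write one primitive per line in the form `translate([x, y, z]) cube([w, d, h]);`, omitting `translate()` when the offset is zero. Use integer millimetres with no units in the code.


translate([286, 411, 443]) cube([458, 442, 23]);
translate([286, 411, 0]) cube([43, 43, 443]);
translate([701, 411, 0]) cube([43, 43, 443]);
translate([286, 810, 0]) cube([43, 43, 443]);
translate([701, 810, 0]) cube([43, 43, 443]);
translate([286, 824, 466]) cube([458, 29, 460]);


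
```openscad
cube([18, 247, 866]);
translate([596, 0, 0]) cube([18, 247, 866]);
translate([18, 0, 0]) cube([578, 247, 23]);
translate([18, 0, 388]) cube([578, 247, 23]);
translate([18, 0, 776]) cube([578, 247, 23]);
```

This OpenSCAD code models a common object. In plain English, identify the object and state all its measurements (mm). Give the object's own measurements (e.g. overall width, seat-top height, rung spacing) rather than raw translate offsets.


An open bookshelf. Two side panels, each 18 mm thick, 247 mm deep and 866 mm tall, stand 614 mm apart (outside-to-outside). Between them sit 3 shelves, each 23 mm thick and 247 mm deep, spanning the full gap between the sides. The bottom shelf rests on the floor (its underside at z = 0) and the clear gap between one shelf's top and the next shelf's underside is 365 mm.


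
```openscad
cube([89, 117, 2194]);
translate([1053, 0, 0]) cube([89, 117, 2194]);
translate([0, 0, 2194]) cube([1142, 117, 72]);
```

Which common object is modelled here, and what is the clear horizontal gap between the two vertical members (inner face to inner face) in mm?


A door frame. The clear opening width is 964 mm.

Two 2194 mm tall posts with a header on top — a door frame. The left jamb is 89 mm wide at x = 0; the right jamb starts at x = 1053. The clear opening is 1053 − 89 = 964 mm.


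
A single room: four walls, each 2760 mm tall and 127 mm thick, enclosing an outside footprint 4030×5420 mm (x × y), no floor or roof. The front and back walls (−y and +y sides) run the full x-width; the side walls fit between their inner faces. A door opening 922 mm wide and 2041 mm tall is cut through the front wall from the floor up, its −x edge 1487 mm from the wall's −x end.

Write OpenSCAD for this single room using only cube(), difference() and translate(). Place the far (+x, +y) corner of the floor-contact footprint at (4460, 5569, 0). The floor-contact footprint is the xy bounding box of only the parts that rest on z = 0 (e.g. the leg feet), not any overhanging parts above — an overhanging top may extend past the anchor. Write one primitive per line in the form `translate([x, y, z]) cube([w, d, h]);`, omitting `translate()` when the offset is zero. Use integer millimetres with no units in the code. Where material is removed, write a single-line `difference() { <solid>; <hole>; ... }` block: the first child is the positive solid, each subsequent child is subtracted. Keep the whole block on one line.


difference() { translate([430, 149, 0]) cube([4030, 127, 2760]); translate([1917, 149, 0]) cube([922, 127, 2041]); }
translate([430, 5442, 0]) cube([4030, 127, 2760]);
translate([430, 276, 0]) cube([127, 5166, 2760]);
translate([4333, 276, 0]) cube([127, 5166, 2760]);


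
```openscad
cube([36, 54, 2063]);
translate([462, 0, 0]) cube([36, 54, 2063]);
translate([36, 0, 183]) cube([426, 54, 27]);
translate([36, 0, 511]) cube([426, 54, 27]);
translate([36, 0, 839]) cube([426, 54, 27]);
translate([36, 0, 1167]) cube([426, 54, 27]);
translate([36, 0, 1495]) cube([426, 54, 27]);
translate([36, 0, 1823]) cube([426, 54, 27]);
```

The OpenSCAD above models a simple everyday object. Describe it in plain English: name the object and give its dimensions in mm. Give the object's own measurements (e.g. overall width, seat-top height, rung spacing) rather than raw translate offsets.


A straight ladder. Two 36×54 mm vertical rails, 2063 mm tall, stand 498 mm apart (outside-to-outside) with their front faces coplanar on the −y side. 6 rungs, each 54 mm deep and 27 mm tall, span between the inner faces of the rails, front faces flush with the rails. The lowest rung's underside is at z = 183 mm and rungs are spaced 328 mm apart (underside to underside).


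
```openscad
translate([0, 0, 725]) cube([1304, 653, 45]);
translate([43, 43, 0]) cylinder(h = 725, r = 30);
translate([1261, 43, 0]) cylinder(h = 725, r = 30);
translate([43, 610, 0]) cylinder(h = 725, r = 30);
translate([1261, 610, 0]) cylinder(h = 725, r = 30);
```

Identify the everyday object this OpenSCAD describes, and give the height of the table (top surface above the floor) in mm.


A table. The table height is 770 mm.

A 1304×653×45 slab sits at z = 725 on four Ø60 mm round legs — a table. The top surface is at 725 + 45 = 770 mm.


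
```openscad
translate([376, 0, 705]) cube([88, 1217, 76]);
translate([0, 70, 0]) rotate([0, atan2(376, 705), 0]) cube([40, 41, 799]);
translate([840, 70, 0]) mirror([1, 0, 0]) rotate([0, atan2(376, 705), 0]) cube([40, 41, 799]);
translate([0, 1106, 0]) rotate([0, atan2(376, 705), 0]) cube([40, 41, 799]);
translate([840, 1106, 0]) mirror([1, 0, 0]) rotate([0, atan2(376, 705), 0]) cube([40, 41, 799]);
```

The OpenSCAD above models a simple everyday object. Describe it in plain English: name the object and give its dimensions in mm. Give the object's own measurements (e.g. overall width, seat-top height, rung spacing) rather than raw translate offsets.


A sawhorse. A 88×1217×76 mm beam (x, y, z) sits on two A-frame leg pairs. Each pair is two raked legs of 40×41 mm section (41 mm along y) splaying symmetrically in x. Each leg rises 705 mm vertically over 376 mm of horizontal reach and is 799 mm long along its own axis. Every leg's outer bottom edge rests on the floor and its outer top edge meets a bottom edge of the beam — the left legs (tilting toward +x) meet the beam's −x bottom edge, the right legs (their mirror images, tilting toward −x) meet its +x bottom edge — so the leg tops tuck under the beam, the beam's underside is 705 mm above the floor, and the feet are 840 mm apart outside-to-outside with the beam centred between them. The two leg pairs are set in 70 mm from either end of the beam.


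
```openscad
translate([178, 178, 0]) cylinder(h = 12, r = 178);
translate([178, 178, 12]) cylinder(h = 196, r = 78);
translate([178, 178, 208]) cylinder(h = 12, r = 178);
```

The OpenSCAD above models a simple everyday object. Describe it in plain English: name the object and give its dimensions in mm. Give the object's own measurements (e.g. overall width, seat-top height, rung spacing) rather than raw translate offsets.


A spool: two coaxial disc flanges of radius 178 mm and thickness 12 mm, joined by a core cylinder of radius 78 mm and height 196 mm. The lower flange rests on z = 0 and the three cylinders share a vertical axis.


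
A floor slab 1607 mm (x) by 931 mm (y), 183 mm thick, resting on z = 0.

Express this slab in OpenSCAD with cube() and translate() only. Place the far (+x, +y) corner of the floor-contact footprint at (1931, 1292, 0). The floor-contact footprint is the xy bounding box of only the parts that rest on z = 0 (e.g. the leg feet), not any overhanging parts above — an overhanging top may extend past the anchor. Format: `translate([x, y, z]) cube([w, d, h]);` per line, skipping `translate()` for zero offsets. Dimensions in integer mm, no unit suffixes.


translate([324, 361, 0]) cube([1607, 931, 183]);


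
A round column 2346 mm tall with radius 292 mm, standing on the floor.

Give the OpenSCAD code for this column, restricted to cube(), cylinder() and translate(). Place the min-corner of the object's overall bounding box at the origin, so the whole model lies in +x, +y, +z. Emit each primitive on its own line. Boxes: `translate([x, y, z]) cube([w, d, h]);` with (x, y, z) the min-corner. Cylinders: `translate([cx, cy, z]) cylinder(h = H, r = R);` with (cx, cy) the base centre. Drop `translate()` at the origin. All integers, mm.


translate([292, 292, 0]) cylinder(h = 2346, r = 292);


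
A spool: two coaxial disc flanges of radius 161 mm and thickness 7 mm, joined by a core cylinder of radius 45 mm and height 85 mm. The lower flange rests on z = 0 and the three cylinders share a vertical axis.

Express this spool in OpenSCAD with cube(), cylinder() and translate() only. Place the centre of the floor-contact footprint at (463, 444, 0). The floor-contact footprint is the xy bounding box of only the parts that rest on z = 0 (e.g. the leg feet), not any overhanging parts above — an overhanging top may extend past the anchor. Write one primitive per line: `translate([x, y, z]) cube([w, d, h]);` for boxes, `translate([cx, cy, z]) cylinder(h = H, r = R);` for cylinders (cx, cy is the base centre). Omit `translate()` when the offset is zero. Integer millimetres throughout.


translate([463, 444, 0]) cylinder(h = 7, r = 161);
translate([463, 444, 7]) cylinder(h = 85, r = 45);
translate([463, 444, 92]) cylinder(h = 7, r = 161);


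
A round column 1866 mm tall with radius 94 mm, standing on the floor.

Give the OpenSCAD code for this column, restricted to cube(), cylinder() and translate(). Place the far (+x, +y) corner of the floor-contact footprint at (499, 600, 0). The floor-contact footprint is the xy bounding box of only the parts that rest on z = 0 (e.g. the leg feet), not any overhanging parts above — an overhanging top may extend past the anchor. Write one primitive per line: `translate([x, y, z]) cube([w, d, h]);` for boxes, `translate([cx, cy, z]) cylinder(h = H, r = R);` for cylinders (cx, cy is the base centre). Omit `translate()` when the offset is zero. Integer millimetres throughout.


translate([405, 506, 0]) cylinder(h = 1866, r = 94);


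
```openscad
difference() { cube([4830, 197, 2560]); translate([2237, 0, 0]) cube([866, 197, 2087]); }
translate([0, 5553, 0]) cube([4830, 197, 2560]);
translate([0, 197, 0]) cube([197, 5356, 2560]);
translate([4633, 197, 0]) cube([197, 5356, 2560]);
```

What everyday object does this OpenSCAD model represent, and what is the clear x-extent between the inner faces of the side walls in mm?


A single room. The interior width is 4436 mm.

Four walls enclosing a rectangle with a door in the front wall — a room. Outside width 4830 minus two 197 mm walls gives 4436 mm.


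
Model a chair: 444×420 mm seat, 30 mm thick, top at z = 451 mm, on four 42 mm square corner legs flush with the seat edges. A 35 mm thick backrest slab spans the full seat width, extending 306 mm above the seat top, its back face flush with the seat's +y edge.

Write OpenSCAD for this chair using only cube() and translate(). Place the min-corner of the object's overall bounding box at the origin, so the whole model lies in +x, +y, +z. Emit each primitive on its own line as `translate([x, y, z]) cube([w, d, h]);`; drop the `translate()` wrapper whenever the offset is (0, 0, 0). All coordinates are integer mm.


translate([0, 0, 421]) cube([444, 420, 30]);
cube([42, 42, 421]);
translate([402, 0, 0]) cube([42, 42, 421]);
translate([0, 378, 0]) cube([42, 42, 421]);
translate([402, 378, 0]) cube([42, 42, 421]);
translate([0, 385, 451]) cube([444, 35, 306]);


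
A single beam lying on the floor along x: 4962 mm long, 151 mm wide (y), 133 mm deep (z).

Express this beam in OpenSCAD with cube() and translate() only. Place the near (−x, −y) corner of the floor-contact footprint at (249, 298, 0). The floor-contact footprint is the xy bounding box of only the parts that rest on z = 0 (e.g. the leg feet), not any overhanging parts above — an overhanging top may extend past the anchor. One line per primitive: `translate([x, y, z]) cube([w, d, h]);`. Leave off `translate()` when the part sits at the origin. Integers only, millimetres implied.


translate([249, 298, 0]) cube([4962, 151, 133]);


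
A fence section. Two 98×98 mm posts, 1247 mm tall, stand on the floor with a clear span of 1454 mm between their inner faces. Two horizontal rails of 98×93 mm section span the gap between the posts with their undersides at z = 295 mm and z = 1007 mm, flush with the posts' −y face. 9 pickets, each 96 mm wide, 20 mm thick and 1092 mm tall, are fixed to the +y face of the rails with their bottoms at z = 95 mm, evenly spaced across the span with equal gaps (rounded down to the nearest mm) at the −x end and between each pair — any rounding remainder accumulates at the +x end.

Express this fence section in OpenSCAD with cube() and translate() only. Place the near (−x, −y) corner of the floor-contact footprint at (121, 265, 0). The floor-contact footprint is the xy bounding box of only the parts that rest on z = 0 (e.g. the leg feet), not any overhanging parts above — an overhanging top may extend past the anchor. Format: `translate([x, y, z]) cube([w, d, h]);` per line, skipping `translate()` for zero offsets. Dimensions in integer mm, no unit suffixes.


translate([121, 265, 0]) cube([98, 98, 1247]);
translate([1673, 265, 0]) cube([98, 98, 1247]);
translate([219, 265, 295]) cube([1454, 98, 93]);
translate([219, 265, 1007]) cube([1454, 98, 93]);
translate([278, 363, 95]) cube([96, 20, 1092]);
translate([433, 363, 95]) cube([96, 20, 1092]);
translate([588, 363, 95]) cube([96, 20, 1092]);
translate([743, 363, 95]) cube([96, 20, 1092]);
translate([898, 363, 95]) cube([96, 20, 1092]);
translate([1053, 363, 95]) cube([96, 20, 1092]);
translate([1208, 363, 95]) cube([96, 20, 1092]);
translate([1363, 363, 95]) cube([96, 20, 1092]);
translate([1518, 363, 95]) cube([96, 20, 1092]);


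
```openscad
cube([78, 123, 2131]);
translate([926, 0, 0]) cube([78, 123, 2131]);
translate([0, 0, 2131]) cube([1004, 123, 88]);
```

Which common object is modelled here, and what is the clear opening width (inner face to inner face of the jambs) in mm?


A door frame. The clear opening width is 848 mm.

Two 2131 mm tall posts with a header on top — a door frame. The left jamb is 78 mm wide at x = 0; the right jamb starts at x = 926. The clear opening is 926 − 78 = 848 mm.


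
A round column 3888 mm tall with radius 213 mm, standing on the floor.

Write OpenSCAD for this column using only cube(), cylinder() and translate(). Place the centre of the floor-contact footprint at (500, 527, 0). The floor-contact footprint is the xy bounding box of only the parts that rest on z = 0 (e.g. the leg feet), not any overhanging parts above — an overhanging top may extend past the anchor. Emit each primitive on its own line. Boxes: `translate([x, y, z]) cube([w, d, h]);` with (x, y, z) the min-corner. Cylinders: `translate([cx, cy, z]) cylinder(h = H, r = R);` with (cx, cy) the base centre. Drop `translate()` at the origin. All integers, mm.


translate([500, 527, 0]) cylinder(h = 3888, r = 213);


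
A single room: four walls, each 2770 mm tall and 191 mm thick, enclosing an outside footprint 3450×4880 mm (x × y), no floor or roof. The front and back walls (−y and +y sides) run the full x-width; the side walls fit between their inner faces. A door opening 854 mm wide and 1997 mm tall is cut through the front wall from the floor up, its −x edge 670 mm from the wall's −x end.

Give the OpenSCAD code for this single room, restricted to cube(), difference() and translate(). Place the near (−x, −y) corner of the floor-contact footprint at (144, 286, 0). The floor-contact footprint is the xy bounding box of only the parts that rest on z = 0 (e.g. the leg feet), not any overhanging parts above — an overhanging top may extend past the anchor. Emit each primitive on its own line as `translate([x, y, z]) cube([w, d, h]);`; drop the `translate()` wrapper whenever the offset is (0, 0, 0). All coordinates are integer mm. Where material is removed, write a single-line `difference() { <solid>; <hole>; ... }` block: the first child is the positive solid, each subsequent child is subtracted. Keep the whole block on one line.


difference() { translate([144, 286, 0]) cube([3450, 191, 2770]); translate([814, 286, 0]) cube([854, 191, 1997]); }
translate([144, 4975, 0]) cube([3450, 191, 2770]);
translate([144, 477, 0]) cube([191, 4498, 2770]);
translate([3403, 477, 0]) cube([191, 4498, 2770]);


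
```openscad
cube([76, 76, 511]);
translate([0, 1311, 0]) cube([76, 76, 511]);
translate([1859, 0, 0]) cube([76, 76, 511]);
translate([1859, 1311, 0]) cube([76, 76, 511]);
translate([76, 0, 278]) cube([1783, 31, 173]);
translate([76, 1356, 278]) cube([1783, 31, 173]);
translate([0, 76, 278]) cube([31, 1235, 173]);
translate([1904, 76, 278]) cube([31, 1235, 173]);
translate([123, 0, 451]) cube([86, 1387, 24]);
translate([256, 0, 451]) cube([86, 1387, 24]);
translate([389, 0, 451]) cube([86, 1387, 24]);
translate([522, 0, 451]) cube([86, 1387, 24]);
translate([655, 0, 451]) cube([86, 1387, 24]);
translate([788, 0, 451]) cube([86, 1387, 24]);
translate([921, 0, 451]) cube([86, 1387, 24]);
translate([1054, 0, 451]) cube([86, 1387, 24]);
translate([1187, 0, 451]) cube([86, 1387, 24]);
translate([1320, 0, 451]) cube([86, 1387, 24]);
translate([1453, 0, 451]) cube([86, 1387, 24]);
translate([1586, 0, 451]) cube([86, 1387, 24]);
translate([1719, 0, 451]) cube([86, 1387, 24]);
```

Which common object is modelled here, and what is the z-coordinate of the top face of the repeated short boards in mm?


A bed frame. The slat-top height is 475 mm.

Four posts, four rails, and a row of slats — a bed frame. Slats sit on the rails at z = 278 + 173 = 451; with slat thickness 24, the top is 475 mm.


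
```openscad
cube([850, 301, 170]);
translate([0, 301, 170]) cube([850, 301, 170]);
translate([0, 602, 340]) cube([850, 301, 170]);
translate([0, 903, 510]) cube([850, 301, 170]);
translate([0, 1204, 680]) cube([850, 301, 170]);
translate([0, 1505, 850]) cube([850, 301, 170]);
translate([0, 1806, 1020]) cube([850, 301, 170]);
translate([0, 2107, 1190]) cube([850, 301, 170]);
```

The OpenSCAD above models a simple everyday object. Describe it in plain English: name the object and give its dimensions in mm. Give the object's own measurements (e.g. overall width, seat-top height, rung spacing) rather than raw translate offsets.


A straight staircase of 8 solid steps. Each step is 850 mm wide (x), 301 mm deep (y, the going) and 170 mm tall (the rise). The first step rests on the floor; each subsequent step sits one going further in +y and one rise higher in +z, directly behind and above the previous step with no overlap.


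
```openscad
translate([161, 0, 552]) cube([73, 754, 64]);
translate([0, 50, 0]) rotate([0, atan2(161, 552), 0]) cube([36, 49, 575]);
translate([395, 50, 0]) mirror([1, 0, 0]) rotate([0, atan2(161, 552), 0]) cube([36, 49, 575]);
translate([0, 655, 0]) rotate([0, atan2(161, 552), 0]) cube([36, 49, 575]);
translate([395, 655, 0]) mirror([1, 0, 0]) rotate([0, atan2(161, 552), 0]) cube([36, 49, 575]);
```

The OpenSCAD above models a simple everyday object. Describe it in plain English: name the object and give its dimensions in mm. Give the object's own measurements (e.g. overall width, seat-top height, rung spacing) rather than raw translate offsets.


A sawhorse. A 73×754×64 mm beam (x, y, z) sits on two A-frame leg pairs. Each pair is two raked legs of 36×49 mm section (49 mm along y) splaying symmetrically in x. Each leg rises 552 mm vertically over 161 mm of horizontal reach and is 575 mm long along its own axis. Every leg's outer bottom edge rests on the floor and its outer top edge meets a bottom edge of the beam — the left legs (tilting toward +x) meet the beam's −x bottom edge, the right legs (their mirror images, tilting toward −x) meet its +x bottom edge — so the leg tops tuck under the beam, the beam's underside is 552 mm above the floor, and the feet are 395 mm apart outside-to-outside with the beam centred between them. The two leg pairs are set in 50 mm from either end of the beam.


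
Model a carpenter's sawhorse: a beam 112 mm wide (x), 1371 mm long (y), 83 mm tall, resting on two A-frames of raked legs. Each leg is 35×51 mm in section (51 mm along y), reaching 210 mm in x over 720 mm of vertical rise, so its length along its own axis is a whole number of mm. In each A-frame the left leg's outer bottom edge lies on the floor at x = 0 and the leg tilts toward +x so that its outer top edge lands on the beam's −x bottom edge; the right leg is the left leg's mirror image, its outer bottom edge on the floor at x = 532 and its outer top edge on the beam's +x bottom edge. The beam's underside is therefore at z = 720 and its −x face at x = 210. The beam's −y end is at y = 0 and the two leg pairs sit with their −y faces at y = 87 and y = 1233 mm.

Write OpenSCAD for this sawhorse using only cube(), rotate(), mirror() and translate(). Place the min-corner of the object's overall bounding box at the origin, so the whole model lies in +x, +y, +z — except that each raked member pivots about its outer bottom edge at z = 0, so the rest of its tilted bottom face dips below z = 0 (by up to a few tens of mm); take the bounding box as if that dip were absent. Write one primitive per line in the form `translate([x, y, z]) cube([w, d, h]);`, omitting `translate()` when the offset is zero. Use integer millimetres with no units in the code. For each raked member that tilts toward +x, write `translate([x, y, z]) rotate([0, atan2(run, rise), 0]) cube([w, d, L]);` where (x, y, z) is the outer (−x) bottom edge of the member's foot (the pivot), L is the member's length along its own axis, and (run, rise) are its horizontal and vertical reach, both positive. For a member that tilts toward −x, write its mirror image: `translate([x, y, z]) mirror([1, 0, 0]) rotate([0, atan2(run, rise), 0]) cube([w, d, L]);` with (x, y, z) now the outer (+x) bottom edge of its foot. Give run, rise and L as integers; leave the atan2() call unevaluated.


translate([210, 0, 720]) cube([112, 1371, 83]);
translate([0, 87, 0]) rotate([0, atan2(210, 720), 0]) cube([35, 51, 750]);
translate([532, 87, 0]) mirror([1, 0, 0]) rotate([0, atan2(210, 720), 0]) cube([35, 51, 750]);
translate([0, 1233, 0]) rotate([0, atan2(210, 720), 0]) cube([35, 51, 750]);
translate([532, 1233, 0]) mirror([1, 0, 0]) rotate([0, atan2(210, 720), 0]) cube([35, 51, 750]);


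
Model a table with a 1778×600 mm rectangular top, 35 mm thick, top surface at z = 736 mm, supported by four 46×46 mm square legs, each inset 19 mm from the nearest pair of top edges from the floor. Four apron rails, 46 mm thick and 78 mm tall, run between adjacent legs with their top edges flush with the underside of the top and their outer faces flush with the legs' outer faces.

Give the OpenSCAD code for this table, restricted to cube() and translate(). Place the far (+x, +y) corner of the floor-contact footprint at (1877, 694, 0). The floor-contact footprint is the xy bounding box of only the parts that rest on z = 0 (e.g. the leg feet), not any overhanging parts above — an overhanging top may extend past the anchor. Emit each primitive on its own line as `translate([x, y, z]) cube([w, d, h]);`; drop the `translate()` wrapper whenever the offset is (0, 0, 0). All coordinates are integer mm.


translate([118, 113, 701]) cube([1778, 600, 35]);
translate([137, 132, 0]) cube([46, 46, 701]);
translate([1831, 132, 0]) cube([46, 46, 701]);
translate([137, 648, 0]) cube([46, 46, 701]);
translate([1831, 648, 0]) cube([46, 46, 701]);
translate([183, 132, 623]) cube([1648, 46, 78]);
translate([183, 648, 623]) cube([1648, 46, 78]);
translate([137, 178, 623]) cube([46, 470, 78]);
translate([1831, 178, 623]) cube([46, 470, 78]);


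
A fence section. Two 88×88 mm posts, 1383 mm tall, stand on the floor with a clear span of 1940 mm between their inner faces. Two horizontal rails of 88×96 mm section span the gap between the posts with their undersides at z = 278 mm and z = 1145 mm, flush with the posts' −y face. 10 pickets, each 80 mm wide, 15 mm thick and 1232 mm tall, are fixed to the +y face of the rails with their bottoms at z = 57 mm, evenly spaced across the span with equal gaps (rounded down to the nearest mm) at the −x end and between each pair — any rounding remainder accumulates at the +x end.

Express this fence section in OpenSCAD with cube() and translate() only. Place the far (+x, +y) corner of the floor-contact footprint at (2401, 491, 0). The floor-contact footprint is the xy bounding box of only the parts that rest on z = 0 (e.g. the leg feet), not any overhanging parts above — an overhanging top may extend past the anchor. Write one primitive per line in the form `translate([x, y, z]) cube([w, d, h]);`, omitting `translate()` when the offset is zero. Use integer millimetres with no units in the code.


translate([285, 403, 0]) cube([88, 88, 1383]);
translate([2313, 403, 0]) cube([88, 88, 1383]);
translate([373, 403, 278]) cube([1940, 88, 96]);
translate([373, 403, 1145]) cube([1940, 88, 96]);
translate([476, 491, 57]) cube([80, 15, 1232]);
translate([659, 491, 57]) cube([80, 15, 1232]);
translate([842, 491, 57]) cube([80, 15, 1232]);
translate([1025, 491, 57]) cube([80, 15, 1232]);
translate([1208, 491, 57]) cube([80, 15, 1232]);
translate([1391, 491, 57]) cube([80, 15, 1232]);
translate([1574, 491, 57]) cube([80, 15, 1232]);
translate([1757, 491, 57]) cube([80, 15, 1232]);
translate([1940, 491, 57]) cube([80, 15, 1232]);
translate([2123, 491, 57]) cube([80, 15, 1232]);


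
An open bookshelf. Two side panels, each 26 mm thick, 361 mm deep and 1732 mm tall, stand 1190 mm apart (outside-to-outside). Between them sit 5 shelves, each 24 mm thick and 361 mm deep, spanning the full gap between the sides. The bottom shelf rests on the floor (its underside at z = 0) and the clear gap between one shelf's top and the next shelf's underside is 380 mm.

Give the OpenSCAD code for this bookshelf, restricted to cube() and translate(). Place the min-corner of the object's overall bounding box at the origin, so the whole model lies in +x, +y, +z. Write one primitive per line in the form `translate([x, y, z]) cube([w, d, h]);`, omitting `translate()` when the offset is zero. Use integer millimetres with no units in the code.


cube([26, 361, 1732]);
translate([1164, 0, 0]) cube([26, 361, 1732]);
translate([26, 0, 0]) cube([1138, 361, 24]);
translate([26, 0, 404]) cube([1138, 361, 24]);
translate([26, 0, 808]) cube([1138, 361, 24]);
translate([26, 0, 1212]) cube([1138, 361, 24]);
translate([26, 0, 1616]) cube([1138, 361, 24]);


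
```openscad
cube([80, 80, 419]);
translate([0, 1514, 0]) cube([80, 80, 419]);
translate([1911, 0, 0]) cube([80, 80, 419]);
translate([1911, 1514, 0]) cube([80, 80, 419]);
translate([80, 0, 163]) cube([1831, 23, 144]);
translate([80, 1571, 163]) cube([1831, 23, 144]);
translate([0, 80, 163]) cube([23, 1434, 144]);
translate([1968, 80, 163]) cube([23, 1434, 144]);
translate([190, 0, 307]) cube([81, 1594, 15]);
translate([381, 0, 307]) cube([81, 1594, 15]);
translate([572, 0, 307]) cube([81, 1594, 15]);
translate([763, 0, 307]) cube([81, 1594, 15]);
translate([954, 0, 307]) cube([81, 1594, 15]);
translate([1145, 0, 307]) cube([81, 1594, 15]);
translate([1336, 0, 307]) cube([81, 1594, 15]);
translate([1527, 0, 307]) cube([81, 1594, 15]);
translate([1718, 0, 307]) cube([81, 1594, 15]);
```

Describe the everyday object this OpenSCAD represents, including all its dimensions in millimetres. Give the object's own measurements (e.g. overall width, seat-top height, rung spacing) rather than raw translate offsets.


A bed frame 1991 mm long (x) by 1594 mm wide (y). Four 80×80 mm corner posts, 419 mm tall, at the corners of the footprint. Four rails of 23 mm thickness and 144 mm height run between adjacent posts with their undersides at z = 163 mm, their outer faces flush with the outside of the frame (the two x-running rails run between the posts' inner faces; the two y-running rails run between the posts' inner faces). 9 slats, each 81 mm wide (x) and 15 mm thick, lie across the top of the two x-running rails, running the full 1594 mm width of the frame in y; along x they sit between the end posts with a 110 mm gap after the −x posts and between neighbouring slats, leaving 112 mm before the +x posts.


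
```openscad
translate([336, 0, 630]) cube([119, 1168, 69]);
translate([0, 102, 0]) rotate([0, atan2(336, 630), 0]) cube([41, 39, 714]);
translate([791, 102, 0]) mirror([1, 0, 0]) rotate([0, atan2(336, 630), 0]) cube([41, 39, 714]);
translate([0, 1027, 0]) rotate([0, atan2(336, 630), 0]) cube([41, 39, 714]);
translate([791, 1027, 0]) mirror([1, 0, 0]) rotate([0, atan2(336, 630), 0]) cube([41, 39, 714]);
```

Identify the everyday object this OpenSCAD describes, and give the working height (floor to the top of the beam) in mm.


A sawhorse. The overall height is 699 mm.

A beam across two mirrored pairs of raked legs — a sawhorse. The beam's underside is at z = 630 (matching the legs' vertical rise in atan2(336, 630)) and the beam is 69 mm tall, so its top is at 630 + 69 = 699 mm. The raked legs top out at the beam's underside, so that is the highest point.


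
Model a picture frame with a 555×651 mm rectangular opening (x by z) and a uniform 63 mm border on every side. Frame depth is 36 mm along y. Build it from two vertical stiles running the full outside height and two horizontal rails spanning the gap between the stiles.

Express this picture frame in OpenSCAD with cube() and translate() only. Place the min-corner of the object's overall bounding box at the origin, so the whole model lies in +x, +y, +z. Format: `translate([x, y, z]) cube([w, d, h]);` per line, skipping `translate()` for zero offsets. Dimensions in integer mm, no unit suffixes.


cube([63, 36, 777]);
translate([618, 0, 0]) cube([63, 36, 777]);
translate([63, 0, 0]) cube([555, 36, 63]);
translate([63, 0, 714]) cube([555, 36, 63]);


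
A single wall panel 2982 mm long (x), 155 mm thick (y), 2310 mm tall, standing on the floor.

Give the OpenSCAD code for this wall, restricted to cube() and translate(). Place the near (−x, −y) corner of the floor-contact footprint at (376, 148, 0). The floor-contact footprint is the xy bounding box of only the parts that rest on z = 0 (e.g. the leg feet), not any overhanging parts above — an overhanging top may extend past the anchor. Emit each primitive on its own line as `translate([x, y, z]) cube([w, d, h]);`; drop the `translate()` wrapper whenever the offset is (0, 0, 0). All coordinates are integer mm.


translate([376, 148, 0]) cube([2982, 155, 2310]);


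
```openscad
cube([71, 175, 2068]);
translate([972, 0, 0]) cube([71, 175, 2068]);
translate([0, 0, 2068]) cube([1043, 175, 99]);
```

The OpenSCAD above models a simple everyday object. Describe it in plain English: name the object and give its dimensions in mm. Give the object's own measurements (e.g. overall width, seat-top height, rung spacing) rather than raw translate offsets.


A door frame. The clear opening is 901 mm wide and 2068 mm high. Two 71 mm wide jambs, 175 mm deep, stand either side of the opening from the floor to the top of the opening. A 99 mm thick head sits across the top of both jambs, spanning the full outside width of the frame.


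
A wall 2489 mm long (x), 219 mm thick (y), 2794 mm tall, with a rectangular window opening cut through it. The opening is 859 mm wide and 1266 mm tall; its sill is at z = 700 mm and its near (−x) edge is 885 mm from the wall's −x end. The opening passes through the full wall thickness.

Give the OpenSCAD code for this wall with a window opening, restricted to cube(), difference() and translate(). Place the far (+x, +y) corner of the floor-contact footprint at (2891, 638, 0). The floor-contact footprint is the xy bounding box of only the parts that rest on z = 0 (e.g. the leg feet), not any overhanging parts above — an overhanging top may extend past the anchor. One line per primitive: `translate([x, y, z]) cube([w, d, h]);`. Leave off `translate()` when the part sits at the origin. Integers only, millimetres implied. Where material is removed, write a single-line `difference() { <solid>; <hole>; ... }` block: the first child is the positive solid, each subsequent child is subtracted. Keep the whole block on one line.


difference() { translate([402, 419, 0]) cube([2489, 219, 2794]); translate([1287, 419, 700]) cube([859, 219, 1266]); }


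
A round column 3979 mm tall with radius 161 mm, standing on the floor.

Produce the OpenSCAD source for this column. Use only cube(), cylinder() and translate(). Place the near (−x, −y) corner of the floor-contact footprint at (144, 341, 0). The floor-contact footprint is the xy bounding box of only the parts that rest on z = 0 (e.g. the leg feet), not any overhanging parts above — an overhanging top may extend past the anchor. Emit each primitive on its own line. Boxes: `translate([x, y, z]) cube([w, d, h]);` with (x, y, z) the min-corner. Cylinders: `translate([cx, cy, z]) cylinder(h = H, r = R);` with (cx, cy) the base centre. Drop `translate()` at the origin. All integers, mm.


translate([305, 502, 0]) cylinder(h = 3979, r = 161);


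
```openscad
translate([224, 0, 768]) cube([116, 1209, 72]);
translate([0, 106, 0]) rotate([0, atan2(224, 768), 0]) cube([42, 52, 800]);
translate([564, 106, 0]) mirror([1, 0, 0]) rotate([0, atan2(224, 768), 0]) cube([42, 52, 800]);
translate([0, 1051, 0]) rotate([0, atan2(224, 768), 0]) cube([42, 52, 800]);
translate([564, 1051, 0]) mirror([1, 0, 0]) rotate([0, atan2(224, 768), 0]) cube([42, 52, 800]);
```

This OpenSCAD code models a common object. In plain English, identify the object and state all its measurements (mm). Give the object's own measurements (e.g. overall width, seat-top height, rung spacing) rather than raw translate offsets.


A sawhorse. A 116×1209×72 mm beam (x, y, z) sits on two A-frame leg pairs. Each pair is two raked legs of 42×52 mm section (52 mm along y) splaying symmetrically in x. Each leg rises 768 mm vertically over 224 mm of horizontal reach and is 800 mm long along its own axis. Every leg's outer bottom edge rests on the floor and its outer top edge meets a bottom edge of the beam — the left legs (tilting toward +x) meet the beam's −x bottom edge, the right legs (their mirror images, tilting toward −x) meet its +x bottom edge — so the leg tops tuck under the beam, the beam's underside is 768 mm above the floor, and the feet are 564 mm apart outside-to-outside with the beam centred between them. The two leg pairs are set in 106 mm from either end of the beam.


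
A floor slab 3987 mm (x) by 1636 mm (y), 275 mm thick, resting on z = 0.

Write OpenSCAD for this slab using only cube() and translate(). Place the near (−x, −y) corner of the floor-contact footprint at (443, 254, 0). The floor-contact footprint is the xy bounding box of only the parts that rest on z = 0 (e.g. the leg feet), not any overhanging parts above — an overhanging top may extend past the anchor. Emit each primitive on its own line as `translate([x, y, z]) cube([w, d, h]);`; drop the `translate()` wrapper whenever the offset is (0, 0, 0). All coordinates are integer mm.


translate([443, 254, 0]) cube([3987, 1636, 275]);


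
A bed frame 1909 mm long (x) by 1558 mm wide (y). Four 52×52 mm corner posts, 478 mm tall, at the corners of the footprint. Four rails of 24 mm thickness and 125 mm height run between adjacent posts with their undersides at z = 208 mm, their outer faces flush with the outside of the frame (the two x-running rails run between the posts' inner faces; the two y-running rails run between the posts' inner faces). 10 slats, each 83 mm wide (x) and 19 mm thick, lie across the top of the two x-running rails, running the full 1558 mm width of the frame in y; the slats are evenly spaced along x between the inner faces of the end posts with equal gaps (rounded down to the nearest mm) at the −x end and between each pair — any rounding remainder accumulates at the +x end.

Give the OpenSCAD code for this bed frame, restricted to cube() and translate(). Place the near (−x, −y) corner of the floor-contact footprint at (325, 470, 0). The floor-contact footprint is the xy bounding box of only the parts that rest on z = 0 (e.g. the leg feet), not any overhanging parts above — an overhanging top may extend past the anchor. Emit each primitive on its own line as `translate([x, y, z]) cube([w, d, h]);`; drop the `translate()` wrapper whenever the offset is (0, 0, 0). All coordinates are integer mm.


translate([325, 470, 0]) cube([52, 52, 478]);
translate([325, 1976, 0]) cube([52, 52, 478]);
translate([2182, 470, 0]) cube([52, 52, 478]);
translate([2182, 1976, 0]) cube([52, 52, 478]);
translate([377, 470, 208]) cube([1805, 24, 125]);
translate([377, 2004, 208]) cube([1805, 24, 125]);
translate([325, 522, 208]) cube([24, 1454, 125]);
translate([2210, 522, 208]) cube([24, 1454, 125]);
translate([465, 470, 333]) cube([83, 1558, 19]);
translate([636, 470, 333]) cube([83, 1558, 19]);
translate([807, 470, 333]) cube([83, 1558, 19]);
translate([978, 470, 333]) cube([83, 1558, 19]);
translate([1149, 470, 333]) cube([83, 1558, 19]);
translate([1320, 470, 333]) cube([83, 1558, 19]);
translate([1491, 470, 333]) cube([83, 1558, 19]);
translate([1662, 470, 333]) cube([83, 1558, 19]);
translate([1833, 470, 333]) cube([83, 1558, 19]);
translate([2004, 470, 333]) cube([83, 1558, 19]);
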